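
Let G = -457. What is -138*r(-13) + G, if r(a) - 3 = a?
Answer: 923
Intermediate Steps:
r(a) = 3 + a
-138*r(-13) + G = -138*(3 - 13) - 457 = -138*(-10) - 457 = 1380 - 457 = 923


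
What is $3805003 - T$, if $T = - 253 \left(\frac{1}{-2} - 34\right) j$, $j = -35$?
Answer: $\frac{8221001}{2} \approx 4.1105 \cdot 10^{6}$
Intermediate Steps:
$T = - \frac{610995}{2}$ ($T = - 253 \left(\frac{1}{-2} - 34\right) \left(-35\right) = - 253 \left(- \frac{1}{2} - 34\right) \left(-35\right) = - 253 \left(\left(- \frac{69}{2}\right) \left(-35\right)\right) = \left(-253\right) \frac{2415}{2} = - \frac{610995}{2} \approx -3.055 \cdot 10^{5}$)
$3805003 - T = 3805003 - - \frac{610995}{2} = 3805003 + \frac{610995}{2} = \frac{8221001}{2}$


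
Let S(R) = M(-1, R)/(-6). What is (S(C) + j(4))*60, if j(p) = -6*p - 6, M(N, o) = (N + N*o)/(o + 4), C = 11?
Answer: -1792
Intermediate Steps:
M(N, o) = (N + N*o)/(4 + o)
j(p) = -6 - 6*p
S(R) = (1 + R)/(6*(4 + R)) (S(R) = -(1 + R)/(4 + R)/(-6) = -(1 + R)/(4 + R)*(-1/6) = (1 + R)/(6*(4 + R)))
(S(C) + j(4))*60 = ((1 + 11)/(6*(4 + 11)) + (-6 - 6*4))*60 = ((1/6)*12/15 + (-6 - 24))*60 = ((1/6)*(1/15)*12 - 30)*60 = (2/15 - 30)*60 = -448/15*60 = -1792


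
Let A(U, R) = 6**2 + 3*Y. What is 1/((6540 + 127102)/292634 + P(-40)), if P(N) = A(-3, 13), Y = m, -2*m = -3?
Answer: 292634/11985319 ≈ 0.024416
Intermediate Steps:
m = 3/2 (m = -1/2*(-3) = 3/2 ≈ 1.5000)
Y = 3/2 ≈ 1.5000
A(U, R) = 81/2 (A(U, R) = 6**2 + 3*(3/2) = 36 + 9/2 = 81/2)
P(N) = 81/2
1/((6540 + 127102)/292634 + P(-40)) = 1/((6540 + 127102)/292634 + 81/2) = 1/(133642*(1/292634) + 81/2) = 1/(66821/146317 + 81/2) = 1/(11985319/292634) = 292634/11985319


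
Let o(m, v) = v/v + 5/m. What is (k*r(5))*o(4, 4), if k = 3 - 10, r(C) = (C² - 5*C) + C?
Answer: -315/4 ≈ -78.750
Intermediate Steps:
o(m, v) = 1 + 5/m
r(C) = C² - 4*C
k = -7
(k*r(5))*o(4, 4) = (-35*(-4 + 5))*((5 + 4)/4) = (-35)*((¼)*9) = -7*5*(9/4) = -35*9/4 = -315/4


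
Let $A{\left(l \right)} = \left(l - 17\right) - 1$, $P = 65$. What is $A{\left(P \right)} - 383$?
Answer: $-336$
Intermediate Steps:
$A{\left(l \right)} = -18 + l$ ($A{\left(l \right)} = \left(-17 + l\right) - 1 = -18 + l$)
$A{\left(P \right)} - 383 = \left(-18 + 65\right) - 383 = 47 - 383 = -336$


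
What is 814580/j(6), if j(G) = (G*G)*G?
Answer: 203645/54 ≈ 3771.2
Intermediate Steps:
j(G) = G**3 (j(G) = G**2*G = G**3)
814580/j(6) = 814580/(6**3) = 814580/216 = 814580*(1/216) = 203645/54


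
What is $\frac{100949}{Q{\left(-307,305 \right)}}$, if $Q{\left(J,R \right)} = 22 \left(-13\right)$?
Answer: $- \frac{100949}{286} \approx -352.97$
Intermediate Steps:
$Q{\left(J,R \right)} = -286$
$\frac{100949}{Q{\left(-307,305 \right)}} = \frac{100949}{-286} = 100949 \left(- \frac{1}{286}\right) = - \frac{100949}{286}$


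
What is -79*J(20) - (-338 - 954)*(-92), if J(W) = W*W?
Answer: -150464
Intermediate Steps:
J(W) = W**2
-79*J(20) - (-338 - 954)*(-92) = -79*20**2 - (-338 - 954)*(-92) = -79*400 - (-1292)*(-92) = -31600 - 1*118864 = -31600 - 118864 = -150464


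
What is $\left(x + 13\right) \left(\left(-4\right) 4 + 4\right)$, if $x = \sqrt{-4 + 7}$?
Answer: $-156 - 12 \sqrt{3} \approx -176.78$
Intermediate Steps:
$x = \sqrt{3} \approx 1.732$
$\left(x + 13\right) \left(\left(-4\right) 4 + 4\right) = \left(\sqrt{3} + 13\right) \left(\left(-4\right) 4 + 4\right) = \left(13 + \sqrt{3}\right) \left(-16 + 4\right) = \left(13 + \sqrt{3}\right) \left(-12\right) = -156 - 12 \sqrt{3}$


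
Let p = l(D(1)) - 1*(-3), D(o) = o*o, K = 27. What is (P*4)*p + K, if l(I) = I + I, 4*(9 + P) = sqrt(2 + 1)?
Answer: -153 + 5*sqrt(3) ≈ -144.34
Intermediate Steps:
D(o) = o**2
P = -9 + sqrt(3)/4 (P = -9 + sqrt(2 + 1)/4 = -9 + sqrt(3)/4 ≈ -8.5670)
l(I) = 2*I
p = 5 (p = 2*1**2 - 1*(-3) = 2*1 + 3 = 2 + 3 = 5)
(P*4)*p + K = ((-9 + sqrt(3)/4)*4)*5 + 27 = (-36 + sqrt(3))*5 + 27 = (-180 + 5*sqrt(3)) + 27 = -153 + 5*sqrt(3)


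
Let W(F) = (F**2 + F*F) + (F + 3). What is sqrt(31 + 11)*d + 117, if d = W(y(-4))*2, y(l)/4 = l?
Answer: 117 + 998*sqrt(42) ≈ 6584.8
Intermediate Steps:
y(l) = 4*l
W(F) = 3 + F + 2*F**2 (W(F) = (F**2 + F**2) + (3 + F) = 2*F**2 + (3 + F) = 3 + F + 2*F**2)
d = 998 (d = (3 + 4*(-4) + 2*(4*(-4))**2)*2 = (3 - 16 + 2*(-16)**2)*2 = (3 - 16 + 2*256)*2 = (3 - 16 + 512)*2 = 499*2 = 998)
sqrt(31 + 11)*d + 117 = sqrt(31 + 11)*998 + 117 = sqrt(42)*998 + 117 = 998*sqrt(42) + 117 = 117 + 998*sqrt(42)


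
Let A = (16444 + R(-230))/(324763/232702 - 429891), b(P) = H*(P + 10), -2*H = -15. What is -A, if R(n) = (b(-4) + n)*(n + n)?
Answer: 23629491888/100036170719 ≈ 0.23621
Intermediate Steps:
H = 15/2 (H = -1/2*(-15) = 15/2 ≈ 7.5000)
b(P) = 75 + 15*P/2 (b(P) = 15*(P + 10)/2 = 15*(10 + P)/2 = 75 + 15*P/2)
R(n) = 2*n*(45 + n) (R(n) = ((75 + (15/2)*(-4)) + n)*(n + n) = ((75 - 30) + n)*(2*n) = (45 + n)*(2*n) = 2*n*(45 + n))
A = -23629491888/100036170719 (A = (16444 + 2*(-230)*(45 - 230))/(324763/232702 - 429891) = (16444 + 2*(-230)*(-185))/(324763*(1/232702) - 429891) = (16444 + 85100)/(324763/232702 - 429891) = 101544/(-100036170719/232702) = 101544*(-232702/100036170719) = -23629491888/100036170719 ≈ -0.23621)
-A = -1*(-23629491888/100036170719) = 23629491888/100036170719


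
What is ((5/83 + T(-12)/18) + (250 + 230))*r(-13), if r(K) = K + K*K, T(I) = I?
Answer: 6207188/83 ≈ 74785.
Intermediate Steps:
r(K) = K + K²
((5/83 + T(-12)/18) + (250 + 230))*r(-13) = ((5/83 - 12/18) + (250 + 230))*(-13*(1 - 13)) = ((5*(1/83) - 12*1/18) + 480)*(-13*(-12)) = ((5/83 - ⅔) + 480)*156 = (-151/249 + 480)*156 = (119369/249)*156 = 6207188/83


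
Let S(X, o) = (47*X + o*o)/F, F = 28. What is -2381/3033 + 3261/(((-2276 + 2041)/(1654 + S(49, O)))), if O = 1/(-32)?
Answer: -492388175497013/20436111360 ≈ -24094.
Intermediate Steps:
O = -1/32 ≈ -0.031250
S(X, o) = o²/28 + 47*X/28 (S(X, o) = (47*X + o*o)/28 = (47*X + o²)*(1/28) = (o² + 47*X)*(1/28) = o²/28 + 47*X/28)
-2381/3033 + 3261/(((-2276 + 2041)/(1654 + S(49, O)))) = -2381/3033 + 3261/(((-2276 + 2041)/(1654 + ((-1/32)²/28 + (47/28)*49)))) = -2381*1/3033 + 3261/((-235/(1654 + ((1/28)*(1/1024) + 329/4)))) = -2381/3033 + 3261/((-235/(1654 + (1/28672 + 329/4)))) = -2381/3033 + 3261/((-235/(1654 + 2358273/28672))) = -2381/3033 + 3261/((-235/49781761/28672)) = -2381/3033 + 3261/((-235*28672/49781761)) = -2381/3033 + 3261/(-6737920/49781761) = -2381/3033 + 3261*(-49781761/6737920) = -2381/3033 - 162338322621/6737920 = -492388175497013/20436111360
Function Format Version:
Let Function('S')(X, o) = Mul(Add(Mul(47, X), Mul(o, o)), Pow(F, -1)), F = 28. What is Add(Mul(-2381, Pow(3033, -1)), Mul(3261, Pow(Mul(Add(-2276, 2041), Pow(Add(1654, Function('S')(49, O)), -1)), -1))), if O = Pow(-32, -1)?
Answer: Rational(-492388175497013, 20436111360) ≈ -24094.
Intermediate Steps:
O = Rational(-1, 32) ≈ -0.031250
Function('S')(X, o) = Add(Mul(Rational(1, 28), Pow(o, 2)), Mul(Rational(47, 28), X)) (Function('S')(X, o) = Mul(Add(Mul(47, X), Mul(o, o)), Pow(28, -1)) = Mul(Add(Mul(47, X), Pow(o, 2)), Rational(1, 28)) = Mul(Add(Pow(o, 2), Mul(47, X)), Rational(1, 28)) = Add(Mul(Rational(1, 28), Pow(o, 2)), Mul(Rational(47, 28), X)))
Add(Mul(-2381, Pow(3033, -1)), Mul(3261, Pow(Mul(Add(-2276, 2041), Pow(Add(1654, Function('S')(49, O)), -1)), -1))) = Add(Mul(-2381, Pow(3033, -1)), Mul(3261, Pow(Mul(Add(-2276, 2041), Pow(Add(1654, Add(Mul(Rational(1, 28), Pow(Rational(-1, 32), 2)), Mul(Rational(47, 28), 49))), -1)), -1))) = Add(Mul(-2381, Rational(1, 3033)), Mul(3261, Pow(Mul(-235, Pow(Add(1654, Add(Mul(Rational(1, 28), Rational(1, 1024)), Rational(329, 4))), -1)), -1))) = Add(Rational(-2381, 3033), Mul(3261, Pow(Mul(-235, Pow(Add(1654, Add(Rational(1, 28672), Rational(329, 4))), -1)), -1))) = Add(Rational(-2381, 3033), Mul(3261, Pow(Mul(-235, Pow(Add(1654, Rational(2358273, 28672)), -1)), -1))) = Add(Rational(-2381, 3033), Mul(3261, Pow(Mul(-235, Pow(Rational(49781761, 28672), -1)), -1))) = Add(Rational(-2381, 3033), Mul(3261, Pow(Mul(-235, Rational(28672, 49781761)), -1))) = Add(Rational(-2381, 3033), Mul(3261, Pow(Rational(-6737920, 49781761), -1))) = Add(Rational(-2381, 3033), Mul(3261, Rational(-49781761, 6737920))) = Add(Rational(-2381, 3033), Rational(-162338322621, 6737920)) = Rational(-492388175497013, 20436111360)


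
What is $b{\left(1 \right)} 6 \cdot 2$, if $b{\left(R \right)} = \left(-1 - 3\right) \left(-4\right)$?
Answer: $192$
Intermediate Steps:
$b{\left(R \right)} = 16$ ($b{\left(R \right)} = \left(-4\right) \left(-4\right) = 16$)
$b{\left(1 \right)} 6 \cdot 2 = 16 \cdot 6 \cdot 2 = 96 \cdot 2 = 192$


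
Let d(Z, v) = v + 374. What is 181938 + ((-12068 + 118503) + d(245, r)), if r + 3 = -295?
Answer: 288449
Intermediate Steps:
r = -298 (r = -3 - 295 = -298)
d(Z, v) = 374 + v
181938 + ((-12068 + 118503) + d(245, r)) = 181938 + ((-12068 + 118503) + (374 - 298)) = 181938 + (106435 + 76) = 181938 + 106511 = 288449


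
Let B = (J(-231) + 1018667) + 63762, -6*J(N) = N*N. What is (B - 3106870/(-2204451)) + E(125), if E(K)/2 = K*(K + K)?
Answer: 5008675401761/4408902 ≈ 1.1360e+6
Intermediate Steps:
E(K) = 4*K² (E(K) = 2*(K*(K + K)) = 2*(K*(2*K)) = 2*(2*K²) = 4*K²)
J(N) = -N²/6 (J(N) = -N*N/6 = -N²/6)
B = 2147071/2 (B = (-⅙*(-231)² + 1018667) + 63762 = (-⅙*53361 + 1018667) + 63762 = (-17787/2 + 1018667) + 63762 = 2019547/2 + 63762 = 2147071/2 ≈ 1.0735e+6)
(B - 3106870/(-2204451)) + E(125) = (2147071/2 - 3106870/(-2204451)) + 4*125² = (2147071/2 - 3106870*(-1/2204451)) + 4*15625 = (2147071/2 + 3106870/2204451) + 62500 = 4733119026761/4408902 + 62500 = 5008675401761/4408902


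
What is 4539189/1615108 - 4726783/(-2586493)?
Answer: 19374845611741/4177465536244 ≈ 4.6379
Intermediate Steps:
4539189/1615108 - 4726783/(-2586493) = 4539189*(1/1615108) - 4726783*(-1/2586493) = 4539189/1615108 + 4726783/2586493 = 19374845611741/4177465536244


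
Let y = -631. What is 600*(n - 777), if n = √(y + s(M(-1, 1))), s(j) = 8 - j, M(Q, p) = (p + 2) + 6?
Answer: -466200 + 1200*I*√158 ≈ -4.662e+5 + 15084.0*I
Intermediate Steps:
M(Q, p) = 8 + p (M(Q, p) = (2 + p) + 6 = 8 + p)
n = 2*I*√158 (n = √(-631 + (8 - (8 + 1))) = √(-631 + (8 - 1*9)) = √(-631 + (8 - 9)) = √(-631 - 1) = √(-632) = 2*I*√158 ≈ 25.14*I)
600*(n - 777) = 600*(2*I*√158 - 777) = 600*(-777 + 2*I*√158) = -466200 + 1200*I*√158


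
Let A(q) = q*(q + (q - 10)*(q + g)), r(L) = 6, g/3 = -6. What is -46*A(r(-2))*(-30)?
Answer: 447120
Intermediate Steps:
g = -18 (g = 3*(-6) = -18)
A(q) = q*(q + (-18 + q)*(-10 + q)) (A(q) = q*(q + (q - 10)*(q - 18)) = q*(q + (-10 + q)*(-18 + q)) = q*(q + (-18 + q)*(-10 + q)))
-46*A(r(-2))*(-30) = -276*(180 + 6² - 27*6)*(-30) = -276*(180 + 36 - 162)*(-30) = -276*54*(-30) = -46*324*(-30) = -14904*(-30) = 447120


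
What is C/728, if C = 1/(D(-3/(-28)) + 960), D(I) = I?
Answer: 1/698958 ≈ 1.4307e-6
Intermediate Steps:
C = 28/26883 (C = 1/(-3/(-28) + 960) = 1/(-3*(-1/28) + 960) = 1/(3/28 + 960) = 1/(26883/28) = 28/26883 ≈ 0.0010416)
C/728 = (28/26883)/728 = (28/26883)*(1/728) = 1/698958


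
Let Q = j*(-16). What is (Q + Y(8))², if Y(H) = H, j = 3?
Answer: 1600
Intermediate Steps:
Q = -48 (Q = 3*(-16) = -48)
(Q + Y(8))² = (-48 + 8)² = (-40)² = 1600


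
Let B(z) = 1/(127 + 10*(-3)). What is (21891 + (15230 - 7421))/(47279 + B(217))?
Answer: 240075/382172 ≈ 0.62819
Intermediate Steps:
B(z) = 1/97 (B(z) = 1/(127 - 30) = 1/97)
(21891 + (15230 - 7421))/(47279 + B(217)) = (21891 + (15230 - 7421))/(47279 + 1/97) = (21891 + 7809)/(4586064/97) = 29700*(97/4586064) = 240075/382172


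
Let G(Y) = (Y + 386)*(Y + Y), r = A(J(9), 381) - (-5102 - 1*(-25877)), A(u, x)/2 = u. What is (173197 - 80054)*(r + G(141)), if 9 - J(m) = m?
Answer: 11907307977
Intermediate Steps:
J(m) = 9 - m
A(u, x) = 2*u
r = -20775 (r = 2*(9 - 1*9) - (-5102 - 1*(-25877)) = 2*(9 - 9) - (-5102 + 25877) = 2*0 - 1*20775 = 0 - 20775 = -20775)
G(Y) = 2*Y*(386 + Y) (G(Y) = (386 + Y)*(2*Y) = 2*Y*(386 + Y))
(173197 - 80054)*(r + G(141)) = (173197 - 80054)*(-20775 + 2*141*(386 + 141)) = 93143*(-20775 + 2*141*527) = 93143*(-20775 + 148614) = 93143*127839 = 11907307977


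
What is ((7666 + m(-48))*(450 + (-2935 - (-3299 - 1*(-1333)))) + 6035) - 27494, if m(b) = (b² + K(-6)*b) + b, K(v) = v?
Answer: -5320449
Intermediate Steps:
m(b) = b² - 5*b (m(b) = (b² - 6*b) + b = b² - 5*b)
((7666 + m(-48))*(450 + (-2935 - (-3299 - 1*(-1333)))) + 6035) - 27494 = ((7666 - 48*(-5 - 48))*(450 + (-2935 - (-3299 - 1*(-1333)))) + 6035) - 27494 = ((7666 - 48*(-53))*(450 + (-2935 - (-3299 + 1333))) + 6035) - 27494 = ((7666 + 2544)*(450 + (-2935 - 1*(-1966))) + 6035) - 27494 = (10210*(450 + (-2935 + 1966)) + 6035) - 27494 = (10210*(450 - 969) + 6035) - 27494 = (10210*(-519) + 6035) - 27494 = (-5298990 + 6035) - 27494 = -5292955 - 27494 = -5320449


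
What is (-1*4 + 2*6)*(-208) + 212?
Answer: -1452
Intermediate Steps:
(-1*4 + 2*6)*(-208) + 212 = (-4 + 12)*(-208) + 212 = 8*(-208) + 212 = -1664 + 212 = -1452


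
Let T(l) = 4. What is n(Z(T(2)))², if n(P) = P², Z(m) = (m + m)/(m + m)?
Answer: 1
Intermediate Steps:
Z(m) = 1 (Z(m) = (2*m)/((2*m)) = (2*m)*(1/(2*m)) = 1)
n(Z(T(2)))² = (1²)² = 1² = 1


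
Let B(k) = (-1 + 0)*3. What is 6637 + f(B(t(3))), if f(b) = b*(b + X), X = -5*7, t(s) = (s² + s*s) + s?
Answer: 6751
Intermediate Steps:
t(s) = s + 2*s² (t(s) = (s² + s²) + s = 2*s² + s = s + 2*s²)
X = -35
B(k) = -3 (B(k) = -1*3 = -3)
f(b) = b*(-35 + b) (f(b) = b*(b - 35) = b*(-35 + b))
6637 + f(B(t(3))) = 6637 - 3*(-35 - 3) = 6637 - 3*(-38) = 6637 + 114 = 6751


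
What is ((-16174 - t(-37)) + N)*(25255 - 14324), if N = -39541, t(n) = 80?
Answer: -609895145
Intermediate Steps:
((-16174 - t(-37)) + N)*(25255 - 14324) = ((-16174 - 1*80) - 39541)*(25255 - 14324) = ((-16174 - 80) - 39541)*10931 = (-16254 - 39541)*10931 = -55795*10931 = -609895145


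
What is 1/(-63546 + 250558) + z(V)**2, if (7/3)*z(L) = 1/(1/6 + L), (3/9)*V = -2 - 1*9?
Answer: 8927647/50804240956 ≈ 0.00017573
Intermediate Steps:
V = -33 (V = 3*(-2 - 1*9) = 3*(-2 - 9) = 3*(-11) = -33)
z(L) = 3/(7*(1/6 + L))
1/(-63546 + 250558) + z(V)**2 = 1/(-63546 + 250558) + (18/(7*(1 + 6*(-33))))**2 = 1/187012 + (18/(7*(1 - 198)))**2 = 1/187012 + ((18/7)/(-197))**2 = 1/187012 + ((18/7)*(-1/197))**2 = 1/187012 + (-18/1379)**2 = 1/187012 + 324/1901641 = 8927647/50804240956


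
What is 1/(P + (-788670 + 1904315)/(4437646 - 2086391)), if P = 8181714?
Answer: 470251/3847459413343 ≈ 1.2222e-7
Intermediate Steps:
1/(P + (-788670 + 1904315)/(4437646 - 2086391)) = 1/(8181714 + (-788670 + 1904315)/(4437646 - 2086391)) = 1/(8181714 + 1115645/2351255) = 1/(8181714 + 1115645*(1/2351255)) = 1/(8181714 + 223129/470251) = 1/(3847459413343/470251) = 470251/3847459413343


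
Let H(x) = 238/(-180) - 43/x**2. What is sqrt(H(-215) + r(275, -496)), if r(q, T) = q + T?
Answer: I*sqrt(369967958)/1290 ≈ 14.911*I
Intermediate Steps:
H(x) = -119/90 - 43/x**2 (H(x) = 238*(-1/180) - 43/x**2 = -119/90 - 43/x**2)
r(q, T) = T + q
sqrt(H(-215) + r(275, -496)) = sqrt((-119/90 - 43/(-215)**2) + (-496 + 275)) = sqrt((-119/90 - 43*1/46225) - 221) = sqrt((-119/90 - 1/1075) - 221) = sqrt(-25603/19350 - 221) = sqrt(-4301953/19350) = I*sqrt(369967958)/1290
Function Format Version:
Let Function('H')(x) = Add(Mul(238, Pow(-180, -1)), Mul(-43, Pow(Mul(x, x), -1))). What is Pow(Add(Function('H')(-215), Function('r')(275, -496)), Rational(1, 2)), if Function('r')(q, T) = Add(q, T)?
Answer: Mul(Rational(1, 1290), I, Pow(369967958, Rational(1, 2))) ≈ Mul(14.911, I)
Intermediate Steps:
Function('H')(x) = Add(Rational(-119, 90), Mul(-43, Pow(x, -2))) (Function('H')(x) = Add(Mul(238, Rational(-1, 180)), Mul(-43, Pow(Pow(x, 2), -1))) = Add(Rational(-119, 90), Mul(-43, Pow(x, -2))))
Function('r')(q, T) = Add(T, q)
Pow(Add(Function('H')(-215), Function('r')(275, -496)), Rational(1, 2)) = Pow(Add(Add(Rational(-119, 90), Mul(-43, Pow(-215, -2))), Add(-496, 275)), Rational(1, 2)) = Pow(Add(Add(Rational(-119, 90), Mul(-43, Rational(1, 46225))), -221), Rational(1, 2)) = Pow(Add(Add(Rational(-119, 90), Rational(-1, 1075)), -221), Rational(1, 2)) = Pow(Add(Rational(-25603, 19350), -221), Rational(1, 2)) = Pow(Rational(-4301953, 19350), Rational(1, 2)) = Mul(Rational(1, 1290), I, Pow(369967958, Rational(1, 2)))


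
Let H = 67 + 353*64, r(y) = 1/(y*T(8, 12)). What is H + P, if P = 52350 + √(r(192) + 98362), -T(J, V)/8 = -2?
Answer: 75009 + √906504195/96 ≈ 75323.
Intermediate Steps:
T(J, V) = 16 (T(J, V) = -8*(-2) = 16)
r(y) = 1/(16*y) (r(y) = 1/(y*16) = (1/16)/y = 1/(16*y))
H = 22659 (H = 67 + 22592 = 22659)
P = 52350 + √906504195/96 (P = 52350 + √((1/16)/192 + 98362) = 52350 + √((1/16)*(1/192) + 98362) = 52350 + √(1/3072 + 98362) = 52350 + √(302168065/3072) = 52350 + √906504195/96 ≈ 52664.)
H + P = 22659 + (52350 + √906504195/96) = 75009 + √906504195/96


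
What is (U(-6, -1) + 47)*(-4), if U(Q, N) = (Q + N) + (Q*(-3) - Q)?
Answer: -256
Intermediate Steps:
U(Q, N) = N - 3*Q (U(Q, N) = (N + Q) + (-3*Q - Q) = (N + Q) - 4*Q = N - 3*Q)
(U(-6, -1) + 47)*(-4) = ((-1 - 3*(-6)) + 47)*(-4) = ((-1 + 18) + 47)*(-4) = (17 + 47)*(-4) = 64*(-4) = -256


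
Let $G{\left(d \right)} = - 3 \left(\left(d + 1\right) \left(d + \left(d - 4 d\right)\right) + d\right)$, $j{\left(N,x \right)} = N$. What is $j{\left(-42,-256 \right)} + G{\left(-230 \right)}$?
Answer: $316668$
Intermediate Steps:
$G{\left(d \right)} = - 3 d + 6 d \left(1 + d\right)$ ($G{\left(d \right)} = - 3 \left(\left(1 + d\right) \left(d - 3 d\right) + d\right) = - 3 \left(\left(1 + d\right) \left(- 2 d\right) + d\right) = - 3 \left(- 2 d \left(1 + d\right) + d\right) = - 3 \left(d - 2 d \left(1 + d\right)\right) = - 3 d + 6 d \left(1 + d\right)$)
$j{\left(-42,-256 \right)} + G{\left(-230 \right)} = -42 + 3 \left(-230\right) \left(1 + 2 \left(-230\right)\right) = -42 + 3 \left(-230\right) \left(1 - 460\right) = -42 + 3 \left(-230\right) \left(-459\right) = -42 + 316710 = 316668$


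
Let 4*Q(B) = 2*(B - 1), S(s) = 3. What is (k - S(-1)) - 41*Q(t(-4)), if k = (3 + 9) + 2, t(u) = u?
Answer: 227/2 ≈ 113.50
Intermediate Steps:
k = 14 (k = 12 + 2 = 14)
Q(B) = -½ + B/2 (Q(B) = (2*(B - 1))/4 = (2*(-1 + B))/4 = (-2 + 2*B)/4 = -½ + B/2)
(k - S(-1)) - 41*Q(t(-4)) = (14 - 1*3) - 41*(-½ + (½)*(-4)) = (14 - 3) - 41*(-½ - 2) = 11 - 41*(-5/2) = 11 + 205/2 = 227/2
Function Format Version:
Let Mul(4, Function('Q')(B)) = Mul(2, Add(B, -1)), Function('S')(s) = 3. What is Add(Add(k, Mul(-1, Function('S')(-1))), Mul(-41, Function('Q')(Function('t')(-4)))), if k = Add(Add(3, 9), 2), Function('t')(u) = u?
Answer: Rational(227, 2) ≈ 113.50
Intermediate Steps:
k = 14 (k = Add(12, 2) = 14)
Function('Q')(B) = Add(Rational(-1, 2), Mul(Rational(1, 2), B)) (Function('Q')(B) = Mul(Rational(1, 4), Mul(2, Add(B, -1))) = Mul(Rational(1, 4), Mul(2, Add(-1, B))) = Mul(Rational(1, 4), Add(-2, Mul(2, B))) = Add(Rational(-1, 2), Mul(Rational(1, 2), B)))
Add(Add(k, Mul(-1, Function('S')(-1))), Mul(-41, Function('Q')(Function('t')(-4)))) = Add(Add(14, Mul(-1, 3)), Mul(-41, Add(Rational(-1, 2), Mul(Rational(1, 2), -4)))) = Add(Add(14, -3), Mul(-41, Add(Rational(-1, 2), -2))) = Add(11, Mul(-41, Rational(-5, 2))) = Add(11, Rational(205, 2)) = Rational(227, 2)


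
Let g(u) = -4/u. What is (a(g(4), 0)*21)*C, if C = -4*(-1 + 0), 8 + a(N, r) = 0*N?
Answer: -672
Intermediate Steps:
a(N, r) = -8 (a(N, r) = -8 + 0*N = -8 + 0 = -8)
C = 4 (C = -4*(-1) = 4)
(a(g(4), 0)*21)*C = -8*21*4 = -168*4 = -672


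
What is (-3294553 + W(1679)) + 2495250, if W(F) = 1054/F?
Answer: -1342028683/1679 ≈ -7.9930e+5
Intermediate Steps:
(-3294553 + W(1679)) + 2495250 = (-3294553 + 1054/1679) + 2495250 = -5531553433/1679 + 2495250 = -1342028683/1679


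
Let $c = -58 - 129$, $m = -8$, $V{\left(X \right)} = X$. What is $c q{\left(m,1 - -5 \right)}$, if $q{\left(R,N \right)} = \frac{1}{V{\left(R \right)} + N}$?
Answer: $\frac{187}{2} \approx 93.5$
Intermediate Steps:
$q{\left(R,N \right)} = \frac{1}{N + R}$ ($q{\left(R,N \right)} = \frac{1}{R + N} = \frac{1}{N + R}$)
$c = -187$
$c q{\left(m,1 - -5 \right)} = - \frac{187}{\left(1 - -5\right) - 8} = - \frac{187}{\left(1 + 5\right) - 8} = - \frac{187}{6 - 8} = - \frac{187}{-2} = \left(-187\right) \left(- \frac{1}{2}\right) = \frac{187}{2}$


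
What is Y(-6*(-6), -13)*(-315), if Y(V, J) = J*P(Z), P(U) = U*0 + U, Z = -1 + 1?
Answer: 0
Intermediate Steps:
Z = 0
P(U) = U (P(U) = 0 + U = U)
Y(V, J) = 0 (Y(V, J) = J*0 = 0)
Y(-6*(-6), -13)*(-315) = 0*(-315) = 0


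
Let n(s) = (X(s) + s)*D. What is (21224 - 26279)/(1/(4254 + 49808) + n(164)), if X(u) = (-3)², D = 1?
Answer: -273283410/9352727 ≈ -29.220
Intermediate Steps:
X(u) = 9
n(s) = 9 + s (n(s) = (9 + s)*1 = 9 + s)
(21224 - 26279)/(1/(4254 + 49808) + n(164)) = (21224 - 26279)/(1/(4254 + 49808) + (9 + 164)) = -5055/(1/54062 + 173) = -5055/9352727/54062 = -5055*54062/9352727 = -273283410/9352727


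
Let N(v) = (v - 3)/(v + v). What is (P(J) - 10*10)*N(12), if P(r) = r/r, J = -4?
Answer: -297/8 ≈ -37.125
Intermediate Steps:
P(r) = 1
N(v) = (-3 + v)/(2*v) (N(v) = (-3 + v)/((2*v)) = (-3 + v)*(1/(2*v)) = (-3 + v)/(2*v))
(P(J) - 10*10)*N(12) = (1 - 10*10)*((½)*(-3 + 12)/12) = (1 - 100)*((½)*(1/12)*9) = -99*3/8 = -297/8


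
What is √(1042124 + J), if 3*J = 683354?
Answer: √11429178/3 ≈ 1126.9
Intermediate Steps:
J = 683354/3 (J = (⅓)*683354 = 683354/3 ≈ 2.2778e+5)
√(1042124 + J) = √(1042124 + 683354/3) = √(3809726/3) = √11429178/3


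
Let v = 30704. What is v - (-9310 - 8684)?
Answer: 48698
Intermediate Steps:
v - (-9310 - 8684) = 30704 - (-9310 - 8684) = 30704 - 1*(-17994) = 30704 + 17994 = 48698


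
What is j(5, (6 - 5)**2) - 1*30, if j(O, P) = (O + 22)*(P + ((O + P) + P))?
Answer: 186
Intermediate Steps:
j(O, P) = (22 + O)*(O + 3*P) (j(O, P) = (22 + O)*(P + (O + 2*P)) = (22 + O)*(O + 3*P))
j(5, (6 - 5)**2) - 1*30 = (5**2 + 22*5 + 66*(6 - 5)**2 + 3*5*(6 - 5)**2) - 1*30 = (25 + 110 + 66*1**2 + 3*5*1**2) - 30 = (25 + 110 + 66*1 + 3*5*1) - 30 = (25 + 110 + 66 + 15) - 30 = 216 - 30 = 186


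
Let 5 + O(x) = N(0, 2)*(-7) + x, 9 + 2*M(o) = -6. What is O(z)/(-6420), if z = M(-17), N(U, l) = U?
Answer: 5/2568 ≈ 0.0019470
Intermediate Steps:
M(o) = -15/2 (M(o) = -9/2 + (½)*(-6) = -9/2 - 3 = -15/2)
z = -15/2 ≈ -7.5000
O(x) = -5 + x (O(x) = -5 + (0*(-7) + x) = -5 + (0 + x) = -5 + x)
O(z)/(-6420) = (-5 - 15/2)/(-6420) = -25/2*(-1/6420) = 5/2568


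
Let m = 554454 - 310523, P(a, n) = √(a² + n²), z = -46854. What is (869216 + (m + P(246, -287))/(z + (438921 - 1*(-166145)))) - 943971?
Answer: -41728894129/558212 + 41*√85/558212 ≈ -74755.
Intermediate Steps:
m = 243931
(869216 + (m + P(246, -287))/(z + (438921 - 1*(-166145)))) - 943971 = (869216 + (243931 + √(246² + (-287)²))/(-46854 + (438921 - 1*(-166145)))) - 943971 = (869216 + (243931 + √(60516 + 82369))/(-46854 + (438921 + 166145))) - 943971 = (869216 + (243931 + √142885)/(-46854 + 605066)) - 943971 = (869216 + (243931 + 41*√85)/558212) - 943971 = (869216 + (243931 + 41*√85)*(1/558212)) - 943971 = (869216 + (243931/558212 + 41*√85/558212)) - 943971 = (485207045723/558212 + 41*√85/558212) - 943971 = -41728894129/558212 + 41*√85/558212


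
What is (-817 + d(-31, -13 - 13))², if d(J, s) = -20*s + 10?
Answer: 82369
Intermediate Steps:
d(J, s) = 10 - 20*s
(-817 + d(-31, -13 - 13))² = (-817 + (10 - 20*(-13 - 13)))² = (-817 + (10 - 20*(-26)))² = (-817 + (10 + 520))² = (-817 + 530)² = (-287)² = 82369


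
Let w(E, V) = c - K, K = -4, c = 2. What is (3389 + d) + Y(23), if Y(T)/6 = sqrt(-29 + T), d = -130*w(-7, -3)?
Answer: 2609 + 6*I*sqrt(6) ≈ 2609.0 + 14.697*I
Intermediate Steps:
w(E, V) = 6 (w(E, V) = 2 - 1*(-4) = 2 + 4 = 6)
d = -780 (d = -130*6 = -780)
Y(T) = 6*sqrt(-29 + T)
(3389 + d) + Y(23) = (3389 - 780) + 6*sqrt(-29 + 23) = 2609 + 6*sqrt(-6) = 2609 + 6*(I*sqrt(6)) = 2609 + 6*I*sqrt(6)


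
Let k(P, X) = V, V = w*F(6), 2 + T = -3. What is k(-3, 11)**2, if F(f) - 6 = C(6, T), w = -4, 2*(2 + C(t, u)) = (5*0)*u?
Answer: 256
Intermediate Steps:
T = -5 (T = -2 - 3 = -5)
C(t, u) = -2 (C(t, u) = -2 + ((5*0)*u)/2 = -2 + (0*u)/2 = -2 + (1/2)*0 = -2 + 0 = -2)
F(f) = 4 (F(f) = 6 - 2 = 4)
V = -16 (V = -4*4 = -16)
k(P, X) = -16
k(-3, 11)**2 = (-16)**2 = 256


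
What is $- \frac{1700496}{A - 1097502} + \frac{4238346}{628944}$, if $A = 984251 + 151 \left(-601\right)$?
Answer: $\frac{161178984743}{10692152824} \approx 15.075$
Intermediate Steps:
$A = 893500$ ($A = 984251 - 90751 = 893500$)
$- \frac{1700496}{A - 1097502} + \frac{4238346}{628944} = - \frac{1700496}{893500 - 1097502} + \frac{4238346}{628944} = - \frac{1700496}{893500 - 1097502} + 4238346 \cdot \frac{1}{628944} = - \frac{1700496}{-204002} + \frac{706391}{104824} = \left(-1700496\right) \left(- \frac{1}{204002}\right) + \frac{706391}{104824} = \frac{850248}{102001} + \frac{706391}{104824} = \frac{161178984743}{10692152824}$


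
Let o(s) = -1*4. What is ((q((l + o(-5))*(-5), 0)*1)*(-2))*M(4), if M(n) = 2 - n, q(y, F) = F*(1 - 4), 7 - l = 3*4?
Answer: 0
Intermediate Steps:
o(s) = -4
l = -5 (l = 7 - 3*4 = 7 - 1*12 = 7 - 12 = -5)
q(y, F) = -3*F (q(y, F) = F*(-3) = -3*F)
((q((l + o(-5))*(-5), 0)*1)*(-2))*M(4) = ((-3*0*1)*(-2))*(2 - 1*4) = ((0*1)*(-2))*(2 - 4) = (0*(-2))*(-2) = 0*(-2) = 0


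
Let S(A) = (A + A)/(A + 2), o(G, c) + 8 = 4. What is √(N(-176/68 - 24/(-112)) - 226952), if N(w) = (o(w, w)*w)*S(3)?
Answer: 2*I*√803426477/119 ≈ 476.38*I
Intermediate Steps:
o(G, c) = -4 (o(G, c) = -8 + 4 = -4)
S(A) = 2*A/(2 + A) (S(A) = (2*A)/(2 + A) = 2*A/(2 + A))
N(w) = -24*w/5 (N(w) = (-4*w)*(2*3/(2 + 3)) = (-4*w)*(2*3/5) = (-4*w)*(2*3*(⅕)) = -4*w*(6/5) = -24*w/5)
√(N(-176/68 - 24/(-112)) - 226952) = √(-24*(-176/68 - 24/(-112))/5 - 226952) = √(-24*(-176*1/68 - 24*(-1/112))/5 - 226952) = √(-24*(-44/17 + 3/14)/5 - 226952) = √(-24/5*(-565/238) - 226952) = √(1356/119 - 226952) = √(-27005932/119) = 2*I*√803426477/119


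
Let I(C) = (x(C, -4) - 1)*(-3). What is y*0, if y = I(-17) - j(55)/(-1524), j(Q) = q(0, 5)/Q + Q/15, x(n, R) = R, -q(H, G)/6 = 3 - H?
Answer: 0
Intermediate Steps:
q(H, G) = -18 + 6*H (q(H, G) = -6*(3 - H) = -18 + 6*H)
j(Q) = -18/Q + Q/15 (j(Q) = (-18 + 6*0)/Q + Q/15 = (-18 + 0)/Q + Q*(1/15) = -18/Q + Q/15)
I(C) = 15 (I(C) = (-4 - 1)*(-3) = -5*(-3) = 15)
y = 3772451/251460 (y = 15 - (-18/55 + (1/15)*55)/(-1524) = 15 - (-18*1/55 + 11/3)*(-1)/1524 = 15 - (-18/55 + 11/3)*(-1)/1524 = 15 - 551*(-1)/(165*1524) = 15 - 1*(-551/251460) = 15 + 551/251460 = 3772451/251460 ≈ 15.002)
y*0 = (3772451/251460)*0 = 0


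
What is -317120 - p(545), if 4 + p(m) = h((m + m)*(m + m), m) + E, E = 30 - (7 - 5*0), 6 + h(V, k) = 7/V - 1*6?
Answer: -376778588707/1188100 ≈ -3.1713e+5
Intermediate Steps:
h(V, k) = -12 + 7/V (h(V, k) = -6 + (7/V - 1*6) = -6 + (7/V - 6) = -6 + (-6 + 7/V) = -12 + 7/V)
E = 23 (E = 30 - (7 + 0) = 30 - 1*7 = 30 - 7 = 23)
p(m) = 7 + 7/(4*m**2) (p(m) = -4 + ((-12 + 7/(((m + m)*(m + m)))) + 23) = -4 + ((-12 + 7/(((2*m)*(2*m)))) + 23) = -4 + ((-12 + 7/((4*m**2))) + 23) = -4 + ((-12 + 7*(1/(4*m**2))) + 23) = -4 + ((-12 + 7/(4*m**2)) + 23) = -4 + (11 + 7/(4*m**2)) = 7 + 7/(4*m**2))
-317120 - p(545) = -317120 - (7 + (7/4)/545**2) = -317120 - (7 + (7/4)*(1/297025)) = -317120 - (7 + 7/1188100) = -317120 - 1*8316707/1188100 = -317120 - 8316707/1188100 = -376778588707/1188100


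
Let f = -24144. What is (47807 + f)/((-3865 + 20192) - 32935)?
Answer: -23663/16608 ≈ -1.4248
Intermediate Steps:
(47807 + f)/((-3865 + 20192) - 32935) = (47807 - 24144)/((-3865 + 20192) - 32935) = 23663/(16327 - 32935) = 23663/(-16608) = 23663*(-1/16608) = -23663/16608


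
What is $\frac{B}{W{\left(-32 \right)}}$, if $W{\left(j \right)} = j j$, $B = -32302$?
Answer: $- \frac{16151}{512} \approx -31.545$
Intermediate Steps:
$W{\left(j \right)} = j^{2}$
$\frac{B}{W{\left(-32 \right)}} = - \frac{32302}{\left(-32\right)^{2}} = - \frac{32302}{1024} = \left(-32302\right) \frac{1}{1024} = - \frac{16151}{512}$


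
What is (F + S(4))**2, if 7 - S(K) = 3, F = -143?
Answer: 19321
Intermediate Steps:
S(K) = 4 (S(K) = 7 - 1*3 = 7 - 3 = 4)
(F + S(4))**2 = (-143 + 4)**2 = (-139)**2 = 19321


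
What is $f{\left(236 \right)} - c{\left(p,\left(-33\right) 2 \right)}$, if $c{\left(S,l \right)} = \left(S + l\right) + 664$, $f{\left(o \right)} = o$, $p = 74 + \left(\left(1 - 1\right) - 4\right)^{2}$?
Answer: $-452$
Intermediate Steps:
$p = 90$ ($p = 74 + \left(0 - 4\right)^{2} = 74 + \left(-4\right)^{2} = 74 + 16 = 90$)
$c{\left(S,l \right)} = 664 + S + l$
$f{\left(236 \right)} - c{\left(p,\left(-33\right) 2 \right)} = 236 - \left(664 + 90 - 66\right) = 236 - 688 = -452$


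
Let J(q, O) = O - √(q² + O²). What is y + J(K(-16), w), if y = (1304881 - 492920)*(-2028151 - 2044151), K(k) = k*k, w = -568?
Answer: -3306550404790 - 8*√6065 ≈ -3.3066e+12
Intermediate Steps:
K(k) = k²
J(q, O) = O - √(O² + q²)
y = -3306550404222 (y = 811961*(-4072302) = -3306550404222)
y + J(K(-16), w) = -3306550404222 + (-568 - √((-568)² + ((-16)²)²)) = -3306550404222 + (-568 - √(322624 + 256²)) = -3306550404222 + (-568 - √(322624 + 65536)) = -3306550404222 + (-568 - √388160) = -3306550404222 + (-568 - 8*√6065) = -3306550404790 - 8*√6065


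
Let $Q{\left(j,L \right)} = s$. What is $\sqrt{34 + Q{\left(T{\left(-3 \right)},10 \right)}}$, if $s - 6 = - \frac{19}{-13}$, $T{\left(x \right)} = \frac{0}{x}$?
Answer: $\frac{7 \sqrt{143}}{13} \approx 6.4391$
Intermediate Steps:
$T{\left(x \right)} = 0$
$s = \frac{97}{13}$ ($s = 6 - \frac{19}{-13} = 6 - - \frac{19}{13} = 6 + \frac{19}{13} = \frac{97}{13} \approx 7.4615$)
$Q{\left(j,L \right)} = \frac{97}{13}$
$\sqrt{34 + Q{\left(T{\left(-3 \right)},10 \right)}} = \sqrt{34 + \frac{97}{13}} = \sqrt{\frac{539}{13}} = \frac{7 \sqrt{143}}{13}$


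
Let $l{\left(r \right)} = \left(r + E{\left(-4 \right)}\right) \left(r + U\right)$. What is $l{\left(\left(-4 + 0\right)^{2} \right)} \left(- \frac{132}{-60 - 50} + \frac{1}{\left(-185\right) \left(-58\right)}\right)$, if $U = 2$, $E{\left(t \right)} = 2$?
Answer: $\frac{2086074}{5365} \approx 388.83$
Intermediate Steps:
$l{\left(r \right)} = \left(2 + r\right)^{2}$ ($l{\left(r \right)} = \left(r + 2\right) \left(r + 2\right) = \left(2 + r\right) \left(2 + r\right) = \left(2 + r\right)^{2}$)
$l{\left(\left(-4 + 0\right)^{2} \right)} \left(- \frac{132}{-60 - 50} + \frac{1}{\left(-185\right) \left(-58\right)}\right) = \left(4 + \left(\left(-4 + 0\right)^{2}\right)^{2} + 4 \left(-4 + 0\right)^{2}\right) \left(- \frac{132}{-60 - 50} + \frac{1}{\left(-185\right) \left(-58\right)}\right) = \left(4 + \left(\left(-4\right)^{2}\right)^{2} + 4 \left(-4\right)^{2}\right) \left(- \frac{132}{-110} - - \frac{1}{10730}\right) = \left(4 + 16^{2} + 4 \cdot 16\right) \left(\left(-132\right) \left(- \frac{1}{110}\right) + \frac{1}{10730}\right) = \left(4 + 256 + 64\right) \left(\frac{6}{5} + \frac{1}{10730}\right) = 324 \cdot \frac{12877}{10730} = \frac{2086074}{5365}$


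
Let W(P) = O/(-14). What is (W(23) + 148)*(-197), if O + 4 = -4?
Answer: -204880/7 ≈ -29269.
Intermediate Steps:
O = -8 (O = -4 - 4 = -8)
W(P) = 4/7 (W(P) = -8/(-14) = -8*(-1/14) = 4/7)
(W(23) + 148)*(-197) = (4/7 + 148)*(-197) = (1040/7)*(-197) = -204880/7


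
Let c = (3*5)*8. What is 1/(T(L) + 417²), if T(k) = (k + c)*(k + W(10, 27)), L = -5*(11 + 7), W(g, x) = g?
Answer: 1/171489 ≈ 5.8313e-6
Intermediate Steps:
c = 120 (c = 15*8 = 120)
L = -90 (L = -5*18 = -90)
T(k) = (10 + k)*(120 + k) (T(k) = (k + 120)*(k + 10) = (120 + k)*(10 + k) = (10 + k)*(120 + k))
1/(T(L) + 417²) = 1/((1200 + (-90)² + 130*(-90)) + 417²) = 1/((1200 + 8100 - 11700) + 173889) = 1/(-2400 + 173889) = 1/171489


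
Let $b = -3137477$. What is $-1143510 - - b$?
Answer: $-4280987$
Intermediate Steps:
$-1143510 - - b = -1143510 - \left(-1\right) \left(-3137477\right) = -1143510 - 3137477 = -4280987$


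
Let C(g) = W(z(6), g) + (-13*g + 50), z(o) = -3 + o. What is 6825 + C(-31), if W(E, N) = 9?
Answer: 7287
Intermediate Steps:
C(g) = 59 - 13*g (C(g) = 9 + (-13*g + 50) = 9 + (50 - 13*g) = 59 - 13*g)
6825 + C(-31) = 6825 + (59 - 13*(-31)) = 6825 + (59 + 403) = 6825 + 462 = 7287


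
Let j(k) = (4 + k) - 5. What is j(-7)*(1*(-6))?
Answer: 48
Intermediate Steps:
j(k) = -1 + k
j(-7)*(1*(-6)) = (-1 - 7)*(1*(-6)) = -8*(-6) = 48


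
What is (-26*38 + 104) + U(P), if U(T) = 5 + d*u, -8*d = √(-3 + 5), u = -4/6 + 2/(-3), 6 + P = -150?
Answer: -879 + √2/6 ≈ -878.76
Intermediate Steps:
P = -156 (P = -6 - 150 = -156)
u = -4/3 (u = -4*⅙ + 2*(-⅓) = -⅔ - ⅔ = -4/3 ≈ -1.3333)
d = -√2/8 (d = -√(-3 + 5)/8 = -√2/8 ≈ -0.17678)
U(T) = 5 + √2/6 (U(T) = 5 - √2/8*(-4/3) = 5 + √2/6)
(-26*38 + 104) + U(P) = (-26*38 + 104) + (5 + √2/6) = (-988 + 104) + (5 + √2/6) = -884 + (5 + √2/6) = -879 + √2/6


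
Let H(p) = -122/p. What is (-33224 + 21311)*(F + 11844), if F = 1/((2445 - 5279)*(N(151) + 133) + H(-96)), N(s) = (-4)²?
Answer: -2859865344707580/20268707 ≈ -1.4110e+8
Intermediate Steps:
N(s) = 16
F = -48/20268707 (F = 1/((2445 - 5279)*(16 + 133) - 122/(-96)) = 1/(-2834*149 - 122*(-1/96)) = 1/(-422266 + 61/48) = 1/(-20268707/48) = -48/20268707 ≈ -2.3682e-6)
(-33224 + 21311)*(F + 11844) = (-33224 + 21311)*(-48/20268707 + 11844) = -11913*240062565660/20268707 = -2859865344707580/20268707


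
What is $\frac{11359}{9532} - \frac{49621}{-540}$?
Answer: $\frac{29945077}{321705} \approx 93.082$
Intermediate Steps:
$\frac{11359}{9532} - \frac{49621}{-540} = 11359 \cdot \frac{1}{9532} - - \frac{49621}{540} = \frac{11359}{9532} + \frac{49621}{540} = \frac{29945077}{321705}$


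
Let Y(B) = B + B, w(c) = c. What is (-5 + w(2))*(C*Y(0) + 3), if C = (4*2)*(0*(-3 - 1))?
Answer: -9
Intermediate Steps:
Y(B) = 2*B
C = 0 (C = 8*(0*(-4)) = 8*0 = 0)
(-5 + w(2))*(C*Y(0) + 3) = (-5 + 2)*(0*(2*0) + 3) = -3*(0*0 + 3) = -3*(0 + 3) = -3*3 = -9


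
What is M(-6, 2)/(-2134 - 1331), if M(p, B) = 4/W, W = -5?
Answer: 4/17325 ≈ 0.00023088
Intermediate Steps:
M(p, B) = -⅘ (M(p, B) = 4/(-5) = 4*(-⅕) = -⅘)
M(-6, 2)/(-2134 - 1331) = -⅘/(-2134 - 1331) = -⅘/(-3465) = -1/3465*(-⅘) = 4/17325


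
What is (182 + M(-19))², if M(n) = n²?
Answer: 294849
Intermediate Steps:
(182 + M(-19))² = (182 + (-19)²)² = (182 + 361)² = 543² = 294849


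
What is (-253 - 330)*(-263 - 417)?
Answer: 396440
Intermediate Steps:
(-253 - 330)*(-263 - 417) = -583*(-680) = 396440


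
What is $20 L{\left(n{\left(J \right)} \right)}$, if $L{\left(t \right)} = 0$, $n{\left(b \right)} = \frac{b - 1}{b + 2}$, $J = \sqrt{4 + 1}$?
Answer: $0$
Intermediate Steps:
$J = \sqrt{5} \approx 2.2361$
$n{\left(b \right)} = \frac{-1 + b}{2 + b}$
$20 L{\left(n{\left(J \right)} \right)} = 20 \cdot 0 = 0$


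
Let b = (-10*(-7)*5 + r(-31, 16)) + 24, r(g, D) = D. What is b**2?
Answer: 152100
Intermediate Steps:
b = 390 (b = (-10*(-7)*5 + 16) + 24 = (70*5 + 16) + 24 = (350 + 16) + 24 = 366 + 24 = 390)
b**2 = 390**2 = 152100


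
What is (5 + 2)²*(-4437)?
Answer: -217413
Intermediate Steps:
(5 + 2)²*(-4437) = 7²*(-4437) = 49*(-4437) = -217413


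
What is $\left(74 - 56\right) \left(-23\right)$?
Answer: $-414$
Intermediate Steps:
$\left(74 - 56\right) \left(-23\right) = 18 \left(-23\right) = -414$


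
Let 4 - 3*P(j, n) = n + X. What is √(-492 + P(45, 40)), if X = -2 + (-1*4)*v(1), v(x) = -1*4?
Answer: I*√4578/3 ≈ 22.554*I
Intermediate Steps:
v(x) = -4
X = 14 (X = -2 - 1*4*(-4) = -2 - 4*(-4) = -2 + 16 = 14)
P(j, n) = -10/3 - n/3 (P(j, n) = 4/3 - (n + 14)/3 = 4/3 - (14 + n)/3 = 4/3 + (-14/3 - n/3) = -10/3 - n/3)
√(-492 + P(45, 40)) = √(-492 + (-10/3 - ⅓*40)) = √(-492 + (-10/3 - 40/3)) = √(-492 - 50/3) = √(-1526/3) = I*√4578/3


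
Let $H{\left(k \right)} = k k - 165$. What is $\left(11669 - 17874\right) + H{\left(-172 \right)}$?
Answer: $23214$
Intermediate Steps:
$H{\left(k \right)} = -165 + k^{2}$ ($H{\left(k \right)} = k^{2} - 165 = -165 + k^{2}$)
$\left(11669 - 17874\right) + H{\left(-172 \right)} = \left(11669 - 17874\right) - \left(165 - \left(-172\right)^{2}\right) = \left(11669 - 17874\right) + \left(-165 + 29584\right) = -6205 + 29419 = 23214$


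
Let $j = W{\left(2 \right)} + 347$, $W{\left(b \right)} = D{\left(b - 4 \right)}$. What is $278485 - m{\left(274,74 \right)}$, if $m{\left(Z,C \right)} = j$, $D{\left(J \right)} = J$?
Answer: $278140$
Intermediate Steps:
$W{\left(b \right)} = -4 + b$ ($W{\left(b \right)} = b - 4 = -4 + b$)
$j = 345$ ($j = \left(-4 + 2\right) + 347 = -2 + 347 = 345$)
$m{\left(Z,C \right)} = 345$
$278485 - m{\left(274,74 \right)} = 278485 - 345 = 278140$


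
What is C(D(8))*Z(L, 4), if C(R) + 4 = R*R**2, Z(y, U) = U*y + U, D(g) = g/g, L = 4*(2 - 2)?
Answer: -12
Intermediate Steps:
L = 0 (L = 4*0 = 0)
D(g) = 1
Z(y, U) = U + U*y
C(R) = -4 + R**3 (C(R) = -4 + R*R**2 = -4 + R**3)
C(D(8))*Z(L, 4) = (-4 + 1**3)*(4*(1 + 0)) = (-4 + 1)*(4*1) = -3*4 = -12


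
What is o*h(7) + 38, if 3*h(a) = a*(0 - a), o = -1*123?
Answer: 2047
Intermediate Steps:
o = -123
h(a) = -a**2/3 (h(a) = (a*(0 - a))/3 = (a*(-a))/3 = (-a**2)/3 = -a**2/3)
o*h(7) + 38 = -(-41)*7**2 + 38 = -(-41)*49 + 38 = -123*(-49/3) + 38 = 2009 + 38 = 2047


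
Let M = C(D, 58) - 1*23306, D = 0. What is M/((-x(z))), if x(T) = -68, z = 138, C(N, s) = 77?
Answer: -23229/68 ≈ -341.60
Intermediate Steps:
M = -23229 (M = 77 - 1*23306 = 77 - 23306 = -23229)
M/((-x(z))) = -23229/((-1*(-68))) = -23229/68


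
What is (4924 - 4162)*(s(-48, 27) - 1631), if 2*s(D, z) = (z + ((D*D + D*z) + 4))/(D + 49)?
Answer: -846963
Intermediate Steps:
s(D, z) = (4 + z + D² + D*z)/(2*(49 + D)) (s(D, z) = ((z + ((D*D + D*z) + 4))/(D + 49))/2 = ((z + ((D² + D*z) + 4))/(49 + D))/2 = ((z + (4 + D² + D*z))/(49 + D))/2 = ((4 + z + D² + D*z)/(49 + D))/2 = (4 + z + D² + D*z)/(2*(49 + D)))
(4924 - 4162)*(s(-48, 27) - 1631) = (4924 - 4162)*((4 + 27 + (-48)² - 48*27)/(2*(49 - 48)) - 1631) = 762*((½)*(4 + 27 + 2304 - 1296)/1 - 1631) = 762*((½)*1*1039 - 1631) = 762*(1039/2 - 1631) = 762*(-2223/2) = -846963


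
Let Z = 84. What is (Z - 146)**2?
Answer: 3844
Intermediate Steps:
(Z - 146)**2 = (84 - 146)**2 = (-62)**2 = 3844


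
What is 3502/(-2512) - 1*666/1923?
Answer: -1401223/805096 ≈ -1.7404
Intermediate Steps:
3502/(-2512) - 1*666/1923 = 3502*(-1/2512) - 666*1/1923 = -1751/1256 - 222/641 = -1401223/805096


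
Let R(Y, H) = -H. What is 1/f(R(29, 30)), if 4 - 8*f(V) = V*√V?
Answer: 4/3377 - 30*I*√30/3377 ≈ 0.0011845 - 0.048658*I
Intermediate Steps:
f(V) = ½ - V^(3/2)/8 (f(V) = ½ - V*√V/8 = ½ - V^(3/2)/8)
1/f(R(29, 30)) = 1/(½ - (-30*I*√30)/8) = 1/(½ - (-15)*I*√30/4) = 1/(½ + 15*I*√30/4)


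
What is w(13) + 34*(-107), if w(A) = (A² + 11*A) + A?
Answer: -3313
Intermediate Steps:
w(A) = A² + 12*A
w(13) + 34*(-107) = 13*(12 + 13) + 34*(-107) = 13*25 - 3638 = 325 - 3638 = -3313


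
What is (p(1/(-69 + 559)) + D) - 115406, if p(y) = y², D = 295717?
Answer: 43292671101/240100 ≈ 1.8031e+5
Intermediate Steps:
(p(1/(-69 + 559)) + D) - 115406 = ((1/(-69 + 559))² + 295717) - 115406 = ((1/490)² + 295717) - 115406 = (1/240100 + 295717) - 115406 = 71001651701/240100 - 115406 = 43292671101/240100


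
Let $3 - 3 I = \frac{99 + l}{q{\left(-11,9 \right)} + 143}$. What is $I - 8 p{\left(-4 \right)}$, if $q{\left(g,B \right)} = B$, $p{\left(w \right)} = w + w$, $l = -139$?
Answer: $\frac{3710}{57} \approx 65.088$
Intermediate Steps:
$p{\left(w \right)} = 2 w$
$I = \frac{62}{57}$ ($I = 1 - \frac{\left(99 - 139\right) \frac{1}{9 + 143}}{3} = 1 - \frac{\left(-40\right) \frac{1}{152}}{3} = 1 - - \frac{5}{57} = 1 + \frac{5}{57} = \frac{62}{57} \approx 1.0877$)
$I - 8 p{\left(-4 \right)} = \frac{62}{57} - 8 \cdot 2 \left(-4\right) = \frac{62}{57} - -64 = \frac{62}{57} + 64 = \frac{3710}{57}$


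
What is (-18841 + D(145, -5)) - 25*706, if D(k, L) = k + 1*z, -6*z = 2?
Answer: -109039/3 ≈ -36346.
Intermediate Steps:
z = -⅓ (z = -⅙*2 = -⅓ ≈ -0.33333)
D(k, L) = -⅓ + k (D(k, L) = k + 1*(-⅓) = k - ⅓ = -⅓ + k)
(-18841 + D(145, -5)) - 25*706 = (-18841 + (-⅓ + 145)) - 25*706 = (-18841 + 434/3) - 1*17650 = -56089/3 - 17650 = -109039/3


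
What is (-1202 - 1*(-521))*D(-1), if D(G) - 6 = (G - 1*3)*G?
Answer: -6810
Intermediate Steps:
D(G) = 6 + G*(-3 + G) (D(G) = 6 + (G - 1*3)*G = 6 + (G - 3)*G = 6 + (-3 + G)*G = 6 + G*(-3 + G))
(-1202 - 1*(-521))*D(-1) = (-1202 - 1*(-521))*(6 + (-1)² - 3*(-1)) = (-1202 + 521)*(6 + 1 + 3) = -681*10 = -6810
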